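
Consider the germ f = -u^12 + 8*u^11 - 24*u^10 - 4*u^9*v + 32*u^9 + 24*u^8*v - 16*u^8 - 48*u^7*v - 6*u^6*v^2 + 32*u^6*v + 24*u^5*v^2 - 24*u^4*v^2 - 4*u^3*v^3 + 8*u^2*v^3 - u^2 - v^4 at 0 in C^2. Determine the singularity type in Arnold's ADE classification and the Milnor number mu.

Type A3, Milnor number mu = 3.

The Hessian of f at 0 has rank 1. Corank 1: A-series; mu = 3 gives A_3.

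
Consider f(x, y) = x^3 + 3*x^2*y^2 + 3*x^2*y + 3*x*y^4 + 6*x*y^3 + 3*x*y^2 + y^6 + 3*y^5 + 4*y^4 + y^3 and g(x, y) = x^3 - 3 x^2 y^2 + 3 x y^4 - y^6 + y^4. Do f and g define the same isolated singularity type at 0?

Yes.

The Hessian of f at 0 has rank 0. Corank 2; j^3 = (x + y)^3 is a perfect cube, so E-series; the 4-jet and mu = 6 give E_6. The Hessian of g at 0 has rank 0. Corank 2; j^3 = x^3 is a perfect cube, so E-series; the 4-jet and mu = 6 give E_6. Both have type E_6, hence right-equivalent.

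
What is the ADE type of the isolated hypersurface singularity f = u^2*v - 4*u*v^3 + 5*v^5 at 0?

The Hessian of f at 0 has rank 0. Corank 2; j^3 = u^2*v has shape L^2 M (L != M), so D-series; mu = 6 gives D_6.

D_{6}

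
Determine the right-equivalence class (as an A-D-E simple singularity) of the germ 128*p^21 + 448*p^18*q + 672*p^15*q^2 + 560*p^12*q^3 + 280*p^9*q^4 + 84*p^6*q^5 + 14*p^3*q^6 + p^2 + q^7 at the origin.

A_6

The Hessian of f at 0 has rank 1. Corank 1: A-series; mu = 6 gives A_6.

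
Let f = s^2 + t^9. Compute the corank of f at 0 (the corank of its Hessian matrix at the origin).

The Hessian at 0 is [[2, 0], [0, 0]] of rank 1; hence corank 1.

1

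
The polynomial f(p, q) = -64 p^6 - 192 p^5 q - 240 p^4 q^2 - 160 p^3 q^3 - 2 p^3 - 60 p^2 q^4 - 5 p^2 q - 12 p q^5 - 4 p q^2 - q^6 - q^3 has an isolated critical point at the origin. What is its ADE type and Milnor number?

Type D7, Milnor number mu = 7.

The Hessian of f at 0 has rank 0. Corank 2; j^3 = -(p + q)^2*(2*p + q) has shape L^2 M (L != M), so D-series; mu = 7 gives D_7.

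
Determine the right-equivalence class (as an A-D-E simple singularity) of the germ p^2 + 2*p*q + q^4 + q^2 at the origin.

A3

The Hessian of f at 0 has rank 1. Corank 1: A-series; mu = 3 gives A_3.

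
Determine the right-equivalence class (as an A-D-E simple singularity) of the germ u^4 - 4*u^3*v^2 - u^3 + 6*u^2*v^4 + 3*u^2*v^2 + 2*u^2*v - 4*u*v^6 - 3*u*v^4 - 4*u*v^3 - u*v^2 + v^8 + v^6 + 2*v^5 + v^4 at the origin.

The Hessian of f at 0 is [[0, 0], [0, 0]] with rank 0, so corank 2. A Groebner basis of the Jacobian ideal J(f) in C{u,v} is {u*v^2 + u*v/3 - v^2/3, u*v/3 + v^3 - v^2/3, u^2 - 2*u*v/3 - v^2/3}; counting standard monomials gives mu = 5. Corank 2; j^3 = -u*(u - v)^2 has shape L^2 M (L != M), so D-series; mu = 5 gives D_5.

D_{5}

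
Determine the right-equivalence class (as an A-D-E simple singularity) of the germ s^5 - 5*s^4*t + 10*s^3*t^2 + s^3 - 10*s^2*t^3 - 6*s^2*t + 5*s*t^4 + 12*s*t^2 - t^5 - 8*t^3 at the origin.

E_8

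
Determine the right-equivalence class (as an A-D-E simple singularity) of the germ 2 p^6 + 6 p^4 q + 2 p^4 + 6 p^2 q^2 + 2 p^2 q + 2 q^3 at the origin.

D_{4}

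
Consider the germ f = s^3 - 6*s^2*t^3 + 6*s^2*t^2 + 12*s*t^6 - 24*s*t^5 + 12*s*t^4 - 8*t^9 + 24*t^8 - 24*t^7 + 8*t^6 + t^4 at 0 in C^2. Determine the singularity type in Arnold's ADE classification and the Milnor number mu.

Type E6, Milnor number mu = 6.

The Hessian of f at 0 is [[0, 0], [0, 0]] with rank 0, so corank 2. A Groebner basis of the Jacobian ideal J(f) in C{s,t} is {s^3, s^2*t, s^2/4 + s*t^2, t^3}; counting standard monomials gives mu = 6. Corank 2; j^3 = s^3 is a perfect cube, so E-series; the 4-jet and mu = 6 give E_6.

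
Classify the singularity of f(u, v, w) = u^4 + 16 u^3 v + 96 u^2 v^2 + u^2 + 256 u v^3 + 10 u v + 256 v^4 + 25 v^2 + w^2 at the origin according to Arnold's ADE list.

The Hessian of f at 0 is [[2, 10, 0], [10, 50, 0], [0, 0, 2]] with rank 2, so corank 1. A Groebner basis of the Jacobian ideal J(f) in C{u,v,w} is {v^3, u + 5*v, w}; counting standard monomials gives mu = 3. Corank 1: A-series; mu = 3 gives A_3.

A_3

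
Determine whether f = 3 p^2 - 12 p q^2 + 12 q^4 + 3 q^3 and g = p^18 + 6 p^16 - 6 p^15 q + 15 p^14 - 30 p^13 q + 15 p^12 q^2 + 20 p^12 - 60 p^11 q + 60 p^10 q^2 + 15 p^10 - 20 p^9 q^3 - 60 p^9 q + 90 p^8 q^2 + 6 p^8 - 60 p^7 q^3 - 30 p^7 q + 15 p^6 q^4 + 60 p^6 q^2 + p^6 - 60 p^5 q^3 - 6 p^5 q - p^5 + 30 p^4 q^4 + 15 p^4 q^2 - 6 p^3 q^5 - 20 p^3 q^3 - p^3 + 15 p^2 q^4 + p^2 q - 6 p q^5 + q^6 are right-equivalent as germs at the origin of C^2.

No.

The Hessian of f at 0 has rank 1. Corank 1: A-series; mu = 2 gives A_2. The Hessian of g at 0 has rank 0. Corank 2; j^3 = -p^2*(p - q) has shape L^2 M (L != M), so D-series; mu = 7 gives D_7. f is A_2 but g is D_7, hence not right-equivalent.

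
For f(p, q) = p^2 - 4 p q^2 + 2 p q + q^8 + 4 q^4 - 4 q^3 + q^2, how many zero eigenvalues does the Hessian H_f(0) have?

1

The Hessian at 0 is [[2, 2], [2, 2]] of rank 1; hence corank 1.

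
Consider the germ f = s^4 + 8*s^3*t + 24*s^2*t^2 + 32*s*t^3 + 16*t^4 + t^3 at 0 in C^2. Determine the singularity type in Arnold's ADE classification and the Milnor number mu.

The Hessian of f at 0 is [[0, 0], [0, 0]] with rank 0, so corank 2. A Groebner basis of the Jacobian ideal J(f) in C{s,t} is {s^3 + 6*s^2*t, t^2}; counting standard monomials gives mu = 6. Corank 2; j^3 = t^3 is a perfect cube, so E-series; the 4-jet and mu = 6 give E_6.

Type E_{6}, Milnor number mu = 6.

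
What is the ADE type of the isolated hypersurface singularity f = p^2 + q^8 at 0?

The Hessian of f at 0 has rank 1. Corank 1: A-series; mu = 7 gives A_7.

A_7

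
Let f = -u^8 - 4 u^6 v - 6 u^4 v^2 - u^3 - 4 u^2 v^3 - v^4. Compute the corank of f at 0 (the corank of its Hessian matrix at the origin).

The Hessian at 0 is [[0, 0], [0, 0]] of rank 0; hence corank 2.

2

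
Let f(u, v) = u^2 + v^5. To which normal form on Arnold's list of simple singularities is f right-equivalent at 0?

A_4

The Hessian of f at 0 has rank 1. Corank 1: A-series; mu = 4 gives A_4.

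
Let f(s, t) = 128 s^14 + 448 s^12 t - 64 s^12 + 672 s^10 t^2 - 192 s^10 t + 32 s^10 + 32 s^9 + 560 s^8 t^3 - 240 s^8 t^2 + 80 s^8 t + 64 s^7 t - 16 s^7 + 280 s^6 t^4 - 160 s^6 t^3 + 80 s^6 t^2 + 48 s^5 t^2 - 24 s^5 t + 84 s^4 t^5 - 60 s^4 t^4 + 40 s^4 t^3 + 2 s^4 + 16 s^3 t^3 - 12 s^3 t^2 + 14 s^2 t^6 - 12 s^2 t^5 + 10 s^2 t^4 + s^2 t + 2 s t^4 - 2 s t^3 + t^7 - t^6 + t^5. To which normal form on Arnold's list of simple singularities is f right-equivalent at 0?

The Hessian of f at 0 has rank 0. Corank 2; j^3 = s^2*t has shape L^2 M (L != M), so D-series; mu = 7 gives D_7.

D7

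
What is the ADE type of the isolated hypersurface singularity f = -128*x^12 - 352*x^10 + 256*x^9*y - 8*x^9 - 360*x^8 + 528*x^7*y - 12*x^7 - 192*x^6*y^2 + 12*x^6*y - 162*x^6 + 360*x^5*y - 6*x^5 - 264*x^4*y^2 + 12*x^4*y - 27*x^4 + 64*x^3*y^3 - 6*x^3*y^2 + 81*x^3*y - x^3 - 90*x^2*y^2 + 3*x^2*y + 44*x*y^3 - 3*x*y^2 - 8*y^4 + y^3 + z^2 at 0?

The Hessian of f at 0 is [[0, 0, 0], [0, 0, 0], [0, 0, 2]] with rank 1, so corank 2. A Groebner basis of the Jacobian ideal J(f) in C{x,y,z} is {x^2/3 - 2*x*y/3 + y^4 + y^3/9 + y^2/3, x^3 + 5*x^2/3 - 10*x*y/3 - 4*y^3/9 + 5*y^2/3, x^2*y + 11*x^2/9 - 22*x*y/9 - 16*y^3/27 + 11*y^2/9, 2*x^2/3 + x*y^2 - 4*x*y/3 - 7*y^3/9 + 2*y^2/3, z}; counting standard monomials gives mu = 7. Corank 2; j^3 = -(x - y)^3 is a perfect cube, so E-series; the 4-jet and mu = 7 give E_7.

E_7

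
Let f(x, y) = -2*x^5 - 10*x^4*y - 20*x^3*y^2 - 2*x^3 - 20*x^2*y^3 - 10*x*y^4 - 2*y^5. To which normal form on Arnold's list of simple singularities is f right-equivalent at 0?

The Hessian of f at 0 is [[0, 0], [0, 0]] with rank 0, so corank 2. A Groebner basis of the Jacobian ideal J(f) in C{x,y} is {y^5, x*y^3 + y^4/4, x^2}; counting standard monomials gives mu = 8. Corank 2; j^3 = -2*x^3 is a perfect cube, so E-series; the 5-jet and mu = 8 give E_8.

E8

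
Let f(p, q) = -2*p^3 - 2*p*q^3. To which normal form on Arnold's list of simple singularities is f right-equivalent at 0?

The Hessian of f at 0 has rank 0. Corank 2; j^3 = -2*p^3 is a perfect cube, so E-series; the 4-jet and mu = 7 give E_7.

E_7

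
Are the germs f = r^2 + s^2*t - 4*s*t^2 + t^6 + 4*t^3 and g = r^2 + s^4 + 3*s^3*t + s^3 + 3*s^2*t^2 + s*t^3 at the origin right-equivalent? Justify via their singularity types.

No.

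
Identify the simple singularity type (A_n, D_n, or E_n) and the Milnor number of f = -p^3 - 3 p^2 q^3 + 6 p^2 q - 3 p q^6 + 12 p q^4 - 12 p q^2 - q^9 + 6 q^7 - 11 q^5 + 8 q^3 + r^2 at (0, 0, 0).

Type E_8, Milnor number mu = 8.

The Hessian of f at 0 is [[0, 0, 0], [0, 0, 0], [0, 0, 2]] with rank 1, so corank 2. A Groebner basis of the Jacobian ideal J(f) in C{p,q,r} is {p^2/2 + p*q^3 - 2*p*q + 2*q^2, q^4, p^3 - 12*p*q^2 + 16*q^3, p^2*q - 4*p*q^2 + 4*q^3, r}; counting standard monomials gives mu = 8. Corank 2; j^3 = -(p - 2*q)^3 is a perfect cube, so E-series; the 5-jet and mu = 8 give E_8.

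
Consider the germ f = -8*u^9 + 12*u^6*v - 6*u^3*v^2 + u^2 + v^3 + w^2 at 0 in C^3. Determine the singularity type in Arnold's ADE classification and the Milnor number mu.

The Hessian of f at 0 has rank 2. Corank 1: A-series; mu = 2 gives A_2.

Type A2, Milnor number mu = 2.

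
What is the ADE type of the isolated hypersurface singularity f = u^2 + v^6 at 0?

A5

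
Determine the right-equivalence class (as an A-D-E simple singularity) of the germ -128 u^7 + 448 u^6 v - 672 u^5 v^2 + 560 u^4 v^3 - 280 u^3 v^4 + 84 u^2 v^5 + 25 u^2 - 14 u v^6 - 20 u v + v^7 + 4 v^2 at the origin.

The Hessian of f at 0 is [[50, -20], [-20, 8]] with rank 1, so corank 1. A Groebner basis of the Jacobian ideal J(f) in C{u,v} is {v^6, u - 2*v/5}; counting standard monomials gives mu = 6. Corank 1: A-series; mu = 6 gives A_6.

A6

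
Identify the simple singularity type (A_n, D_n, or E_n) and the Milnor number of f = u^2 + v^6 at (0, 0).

The Hessian of f at 0 is [[2, 0], [0, 0]] with rank 1, so corank 1. A Groebner basis of the Jacobian ideal J(f) in C{u,v} is {v^5, u}; counting standard monomials gives mu = 5. Corank 1: A-series; mu = 5 gives A_5.

Type A_5, Milnor number mu = 5.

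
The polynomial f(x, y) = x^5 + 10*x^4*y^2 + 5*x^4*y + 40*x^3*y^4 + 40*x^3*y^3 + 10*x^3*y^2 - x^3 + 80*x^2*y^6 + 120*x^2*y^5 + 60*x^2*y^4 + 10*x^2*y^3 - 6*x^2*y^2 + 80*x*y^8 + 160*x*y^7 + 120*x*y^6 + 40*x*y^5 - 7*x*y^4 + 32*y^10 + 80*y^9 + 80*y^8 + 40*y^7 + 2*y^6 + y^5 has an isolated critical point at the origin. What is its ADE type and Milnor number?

Type E8, Milnor number mu = 8.

The Hessian of f at 0 has rank 0. Corank 2; j^3 = -x^3 is a perfect cube, so E-series; the 5-jet and mu = 8 give E_8.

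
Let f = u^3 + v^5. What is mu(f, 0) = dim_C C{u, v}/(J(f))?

8

The Hessian of f at 0 is [[0, 0], [0, 0]] with rank 0, so corank 2. A Groebner basis of the Jacobian ideal J(f) in C{u,v} is {v^4, u^2}; counting standard monomials gives mu = 8. Corank 2; j^3 = u^3 is a perfect cube, so E-series; the 5-jet and mu = 8 give E_8.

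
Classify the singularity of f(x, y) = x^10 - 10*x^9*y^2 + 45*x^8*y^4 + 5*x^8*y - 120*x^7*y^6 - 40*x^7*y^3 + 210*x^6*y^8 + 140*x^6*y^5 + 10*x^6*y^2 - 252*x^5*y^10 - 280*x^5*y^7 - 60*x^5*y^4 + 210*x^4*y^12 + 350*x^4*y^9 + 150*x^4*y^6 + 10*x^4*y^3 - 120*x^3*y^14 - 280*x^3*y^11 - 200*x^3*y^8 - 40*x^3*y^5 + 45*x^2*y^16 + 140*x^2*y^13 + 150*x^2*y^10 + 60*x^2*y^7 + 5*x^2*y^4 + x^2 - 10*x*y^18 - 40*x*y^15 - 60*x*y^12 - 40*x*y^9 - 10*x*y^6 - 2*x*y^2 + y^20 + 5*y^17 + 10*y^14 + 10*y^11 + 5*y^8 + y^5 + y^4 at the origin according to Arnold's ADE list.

A_{4}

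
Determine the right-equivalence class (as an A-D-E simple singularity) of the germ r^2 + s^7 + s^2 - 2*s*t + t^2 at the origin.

The Hessian of f at 0 has rank 2. Corank 1: A-series; mu = 6 gives A_6.

A_6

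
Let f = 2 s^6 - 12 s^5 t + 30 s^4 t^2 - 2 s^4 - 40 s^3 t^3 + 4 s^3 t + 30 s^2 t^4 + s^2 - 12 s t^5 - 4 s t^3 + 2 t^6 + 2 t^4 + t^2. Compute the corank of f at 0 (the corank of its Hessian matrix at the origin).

The Hessian at 0 is [[2, 0], [0, 2]] of rank 2; hence corank 0.

0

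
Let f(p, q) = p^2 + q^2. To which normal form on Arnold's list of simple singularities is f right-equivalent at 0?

A_{1}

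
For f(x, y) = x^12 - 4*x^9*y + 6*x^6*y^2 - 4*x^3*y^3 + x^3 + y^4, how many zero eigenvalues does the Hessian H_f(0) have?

2

The Hessian at 0 is [[0, 0], [0, 0]] of rank 0; hence corank 2.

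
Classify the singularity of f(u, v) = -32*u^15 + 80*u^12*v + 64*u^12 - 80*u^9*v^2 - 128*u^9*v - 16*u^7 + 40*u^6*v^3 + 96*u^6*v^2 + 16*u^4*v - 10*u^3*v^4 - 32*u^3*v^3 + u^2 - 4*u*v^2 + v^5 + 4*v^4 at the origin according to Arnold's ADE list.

A_4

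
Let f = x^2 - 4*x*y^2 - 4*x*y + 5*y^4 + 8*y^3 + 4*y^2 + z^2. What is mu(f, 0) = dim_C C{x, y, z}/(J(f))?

3

The Hessian of f at 0 has rank 2. Corank 1: A-series; mu = 3 gives A_3.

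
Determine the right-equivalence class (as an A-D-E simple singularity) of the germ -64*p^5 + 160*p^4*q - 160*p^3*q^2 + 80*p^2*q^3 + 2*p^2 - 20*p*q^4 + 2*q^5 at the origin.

A_{4}

The Hessian of f at 0 is [[4, 0], [0, 0]] with rank 1, so corank 1. A Groebner basis of the Jacobian ideal J(f) in C{p,q} is {q^4, p}; counting standard monomials gives mu = 4. Corank 1: A-series; mu = 4 gives A_4.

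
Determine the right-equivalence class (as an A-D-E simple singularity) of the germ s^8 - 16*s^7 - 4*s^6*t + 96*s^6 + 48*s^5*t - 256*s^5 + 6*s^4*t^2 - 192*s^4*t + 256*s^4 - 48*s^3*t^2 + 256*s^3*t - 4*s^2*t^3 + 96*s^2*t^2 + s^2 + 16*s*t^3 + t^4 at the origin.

The Hessian of f at 0 has rank 1. Corank 1: A-series; mu = 3 gives A_3.

A_{3}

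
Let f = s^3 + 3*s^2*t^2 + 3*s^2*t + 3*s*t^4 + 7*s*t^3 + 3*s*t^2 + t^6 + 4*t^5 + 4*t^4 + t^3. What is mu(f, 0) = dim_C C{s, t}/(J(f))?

7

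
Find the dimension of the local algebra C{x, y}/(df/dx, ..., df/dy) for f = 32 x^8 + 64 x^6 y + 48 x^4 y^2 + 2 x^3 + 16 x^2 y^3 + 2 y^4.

The Hessian of f at 0 has rank 0. Corank 2; j^3 = 2*x^3 is a perfect cube, so E-series; the 4-jet and mu = 6 give E_6.

6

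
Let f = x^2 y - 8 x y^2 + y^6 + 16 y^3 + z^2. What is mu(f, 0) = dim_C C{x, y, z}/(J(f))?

The Hessian of f at 0 has rank 1. Corank 2; j^3 = y*(x - 4*y)^2 has shape L^2 M (L != M), so D-series; mu = 7 gives D_7.

7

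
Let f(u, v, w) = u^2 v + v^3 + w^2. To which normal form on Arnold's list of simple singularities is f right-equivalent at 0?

The Hessian of f at 0 has rank 1. Corank 2; j^3 = v*(u^2 + v^2) splits into three distinct lines over C (the quadratic factor has nonzero discriminant), so D_4.

D4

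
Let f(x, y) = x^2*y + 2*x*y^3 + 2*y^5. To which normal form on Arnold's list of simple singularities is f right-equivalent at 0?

D_6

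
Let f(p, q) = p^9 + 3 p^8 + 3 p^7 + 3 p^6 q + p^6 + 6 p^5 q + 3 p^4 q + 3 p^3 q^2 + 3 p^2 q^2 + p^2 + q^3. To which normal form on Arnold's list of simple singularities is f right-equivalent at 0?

The Hessian of f at 0 has rank 1. Corank 1: A-series; mu = 2 gives A_2.

A_{2}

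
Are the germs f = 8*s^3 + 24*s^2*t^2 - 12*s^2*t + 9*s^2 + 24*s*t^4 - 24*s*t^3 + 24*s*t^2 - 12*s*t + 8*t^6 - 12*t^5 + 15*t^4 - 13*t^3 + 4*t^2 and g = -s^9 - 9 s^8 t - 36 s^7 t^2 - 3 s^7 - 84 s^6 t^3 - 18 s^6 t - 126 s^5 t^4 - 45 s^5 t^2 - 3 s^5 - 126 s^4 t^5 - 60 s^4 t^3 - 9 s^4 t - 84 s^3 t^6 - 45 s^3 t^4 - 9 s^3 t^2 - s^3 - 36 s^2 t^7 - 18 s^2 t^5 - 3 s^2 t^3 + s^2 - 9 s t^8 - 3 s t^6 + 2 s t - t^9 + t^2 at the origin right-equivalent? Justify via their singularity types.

Yes.

The Hessian of f at 0 is [[18, -12], [-12, 8]] with rank 1, so corank 1. A Groebner basis of the Jacobian ideal J(f) in C{s,t} is {t^2, s - 2*t/3}; counting standard monomials gives mu = 2. Corank 1: A-series; mu = 2 gives A_2. The Hessian of g at 0 is [[2, 2], [2, 2]] with rank 1, so corank 1. A Groebner basis of the Jacobian ideal J(g) in C{s,t} is {t^2, s + t}; counting standard monomials gives mu = 2. Corank 1: A-series; mu = 2 gives A_2. Both have type A_2, hence right-equivalent.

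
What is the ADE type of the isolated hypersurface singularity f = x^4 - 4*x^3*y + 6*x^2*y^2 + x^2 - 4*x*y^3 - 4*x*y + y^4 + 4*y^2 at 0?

A_3

The Hessian of f at 0 has rank 1. Corank 1: A-series; mu = 3 gives A_3.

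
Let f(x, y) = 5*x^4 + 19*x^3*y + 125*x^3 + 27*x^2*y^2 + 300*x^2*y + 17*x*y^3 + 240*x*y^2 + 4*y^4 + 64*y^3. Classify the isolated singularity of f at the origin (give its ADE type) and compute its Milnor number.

Type E_{7}, Milnor number mu = 7.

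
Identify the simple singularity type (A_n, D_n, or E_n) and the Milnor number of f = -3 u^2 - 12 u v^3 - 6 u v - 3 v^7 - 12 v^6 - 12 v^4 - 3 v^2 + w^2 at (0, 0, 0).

Type A6, Milnor number mu = 6.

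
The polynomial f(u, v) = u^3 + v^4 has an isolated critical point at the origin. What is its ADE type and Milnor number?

Type E_{6}, Milnor number mu = 6.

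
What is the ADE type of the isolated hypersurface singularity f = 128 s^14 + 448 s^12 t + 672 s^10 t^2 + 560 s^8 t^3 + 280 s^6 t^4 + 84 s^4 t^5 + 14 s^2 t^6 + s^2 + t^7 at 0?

The Hessian of f at 0 has rank 1. Corank 1: A-series; mu = 6 gives A_6.

A_{6}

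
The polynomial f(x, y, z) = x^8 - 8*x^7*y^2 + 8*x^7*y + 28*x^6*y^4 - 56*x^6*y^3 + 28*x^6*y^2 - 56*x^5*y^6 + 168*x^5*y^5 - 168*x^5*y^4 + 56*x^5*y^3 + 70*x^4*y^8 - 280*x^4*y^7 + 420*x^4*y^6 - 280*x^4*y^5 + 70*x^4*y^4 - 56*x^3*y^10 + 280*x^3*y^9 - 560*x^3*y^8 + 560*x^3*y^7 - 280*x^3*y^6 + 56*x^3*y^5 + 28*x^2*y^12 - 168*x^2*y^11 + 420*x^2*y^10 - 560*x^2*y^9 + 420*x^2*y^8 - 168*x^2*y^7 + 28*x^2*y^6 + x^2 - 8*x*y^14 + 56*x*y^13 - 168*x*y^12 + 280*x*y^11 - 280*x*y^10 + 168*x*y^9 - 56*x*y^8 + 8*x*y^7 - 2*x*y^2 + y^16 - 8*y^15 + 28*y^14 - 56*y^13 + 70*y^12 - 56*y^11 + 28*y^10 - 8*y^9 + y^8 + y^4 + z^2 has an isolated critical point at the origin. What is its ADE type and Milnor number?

Type A_{7}, Milnor number mu = 7.

The Hessian of f at 0 has rank 2. Corank 1: A-series; mu = 7 gives A_7.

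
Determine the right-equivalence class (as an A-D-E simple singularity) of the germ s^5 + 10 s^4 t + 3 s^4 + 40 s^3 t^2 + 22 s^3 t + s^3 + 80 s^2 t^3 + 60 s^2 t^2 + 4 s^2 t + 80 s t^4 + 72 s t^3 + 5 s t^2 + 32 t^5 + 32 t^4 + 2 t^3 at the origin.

D5

The Hessian of f at 0 has rank 0. Corank 2; j^3 = (s + t)^2*(s + 2*t) has shape L^2 M (L != M), so D-series; mu = 5 gives D_5.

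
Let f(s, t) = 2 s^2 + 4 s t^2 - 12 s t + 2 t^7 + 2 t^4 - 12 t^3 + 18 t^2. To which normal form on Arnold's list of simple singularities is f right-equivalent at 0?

A_{6}

The Hessian of f at 0 is [[4, -12], [-12, 36]] with rank 1, so corank 1. A Groebner basis of the Jacobian ideal J(f) in C{s,t} is {s^3 - 9*s^2*t - 27*s^2 + 108*s*t + 81*s - 243*t, s + t^2 - 3*t}; counting standard monomials gives mu = 6. Corank 1: A-series; mu = 6 gives A_6.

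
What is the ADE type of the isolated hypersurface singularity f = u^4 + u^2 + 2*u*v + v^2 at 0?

A_3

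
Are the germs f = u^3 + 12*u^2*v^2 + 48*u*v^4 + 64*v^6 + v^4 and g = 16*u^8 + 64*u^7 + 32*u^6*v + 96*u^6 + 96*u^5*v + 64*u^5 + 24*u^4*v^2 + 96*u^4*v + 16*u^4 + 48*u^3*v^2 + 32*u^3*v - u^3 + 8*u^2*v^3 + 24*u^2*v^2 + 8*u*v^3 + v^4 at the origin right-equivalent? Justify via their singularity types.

The Hessian of f at 0 is [[0, 0], [0, 0]] with rank 0, so corank 2. A Groebner basis of the Jacobian ideal J(f) in C{u,v} is {u^3, u^2*v, u^2/8 + u*v^2, v^3}; counting standard monomials gives mu = 6. Corank 2; j^3 = u^3 is a perfect cube, so E-series; the 4-jet and mu = 6 give E_6. The Hessian of g at 0 is [[0, 0], [0, 0]] with rank 0, so corank 2. A Groebner basis of the Jacobian ideal J(g) in C{u,v} is {v^4, u*v^2 + v^3/6, u^2}; counting standard monomials gives mu = 6. Corank 2; j^3 = -u^3 is a perfect cube, so E-series; the 4-jet and mu = 6 give E_6. Both have type E_6, hence right-equivalent.

Yes.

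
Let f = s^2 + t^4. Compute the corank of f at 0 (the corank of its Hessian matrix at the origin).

1

Hessian at 0 has rank 1.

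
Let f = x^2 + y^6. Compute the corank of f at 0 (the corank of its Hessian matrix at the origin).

1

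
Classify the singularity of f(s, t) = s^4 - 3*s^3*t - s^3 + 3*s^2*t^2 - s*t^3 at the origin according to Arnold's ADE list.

E_7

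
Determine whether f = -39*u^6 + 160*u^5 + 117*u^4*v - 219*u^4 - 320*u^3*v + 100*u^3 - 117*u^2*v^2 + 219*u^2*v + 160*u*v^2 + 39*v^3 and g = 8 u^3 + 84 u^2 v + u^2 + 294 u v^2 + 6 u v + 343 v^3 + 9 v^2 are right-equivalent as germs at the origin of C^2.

The Hessian of f at 0 has rank 0. Corank 2; j^3 = (4*u + 3*v)*(25*u^2 + 36*u*v + 13*v^2) splits into three distinct lines over C (the quadratic factor has nonzero discriminant), so D_4. The Hessian of g at 0 has rank 1. Corank 1: A-series; mu = 2 gives A_2. f is D_4 but g is A_2, hence not right-equivalent.

No.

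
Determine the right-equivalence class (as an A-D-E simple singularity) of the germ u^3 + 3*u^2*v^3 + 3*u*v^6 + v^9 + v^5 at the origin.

E_{8}

The Hessian of f at 0 has rank 0. Corank 2; j^3 = u^3 is a perfect cube, so E-series; the 5-jet and mu = 8 give E_8.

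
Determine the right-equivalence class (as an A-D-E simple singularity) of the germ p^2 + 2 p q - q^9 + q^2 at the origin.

A_8

The Hessian of f at 0 has rank 1. Corank 1: A-series; mu = 8 gives A_8.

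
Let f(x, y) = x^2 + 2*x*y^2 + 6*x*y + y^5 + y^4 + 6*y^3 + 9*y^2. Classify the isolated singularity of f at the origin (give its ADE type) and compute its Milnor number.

Type A4, Milnor number mu = 4.

The Hessian of f at 0 has rank 1. Corank 1: A-series; mu = 4 gives A_4.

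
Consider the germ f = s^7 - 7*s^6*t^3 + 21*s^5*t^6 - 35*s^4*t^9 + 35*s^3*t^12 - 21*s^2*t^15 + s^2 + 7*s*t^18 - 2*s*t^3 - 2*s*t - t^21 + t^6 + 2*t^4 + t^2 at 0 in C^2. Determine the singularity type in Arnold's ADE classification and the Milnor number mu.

The Hessian of f at 0 has rank 1. Corank 1: A-series; mu = 6 gives A_6.

Type A_6, Milnor number mu = 6.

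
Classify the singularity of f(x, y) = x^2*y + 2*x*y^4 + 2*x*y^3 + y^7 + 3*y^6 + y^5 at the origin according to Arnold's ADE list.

The Hessian of f at 0 has rank 0. Corank 2; j^3 = x^2*y has shape L^2 M (L != M), so D-series; mu = 7 gives D_7.

D7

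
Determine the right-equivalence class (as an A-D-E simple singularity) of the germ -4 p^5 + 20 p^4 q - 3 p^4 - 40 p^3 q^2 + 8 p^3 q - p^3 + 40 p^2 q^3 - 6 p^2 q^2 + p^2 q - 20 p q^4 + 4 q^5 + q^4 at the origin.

The Hessian of f at 0 is [[0, 0], [0, 0]] with rank 0, so corank 2. A Groebner basis of the Jacobian ideal J(f) in C{p,q} is {p*q^2, p*q/6 + q^3, p^2 - 2*p*q/3}; counting standard monomials gives mu = 5. Corank 2; j^3 = -p^2*(p - q) has shape L^2 M (L != M), so D-series; mu = 5 gives D_5.

D_{5}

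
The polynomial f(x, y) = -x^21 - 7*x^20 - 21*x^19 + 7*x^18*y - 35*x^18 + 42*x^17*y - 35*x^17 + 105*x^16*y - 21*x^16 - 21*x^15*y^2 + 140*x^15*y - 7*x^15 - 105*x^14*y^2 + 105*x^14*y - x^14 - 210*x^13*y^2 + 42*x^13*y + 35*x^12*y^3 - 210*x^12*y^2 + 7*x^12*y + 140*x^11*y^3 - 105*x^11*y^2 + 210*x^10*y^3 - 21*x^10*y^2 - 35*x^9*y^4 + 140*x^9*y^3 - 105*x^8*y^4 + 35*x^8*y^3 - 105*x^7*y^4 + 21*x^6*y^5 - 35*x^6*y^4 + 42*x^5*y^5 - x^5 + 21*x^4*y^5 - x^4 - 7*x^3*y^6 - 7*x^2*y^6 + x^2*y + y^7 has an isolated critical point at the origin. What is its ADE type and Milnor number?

Type D8, Milnor number mu = 8.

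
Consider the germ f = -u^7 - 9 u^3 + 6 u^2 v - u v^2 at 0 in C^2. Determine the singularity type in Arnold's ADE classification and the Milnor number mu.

Type D_8, Milnor number mu = 8.

The Hessian of f at 0 is [[0, 0], [0, 0]] with rank 0, so corank 2. A Groebner basis of the Jacobian ideal J(f) in C{u,v} is {-2187*u*v/7 + v^6 + 729*v^2/7, u*v^2 - v^3/3, u^2 - u*v/3}; counting standard monomials gives mu = 8. Corank 2; j^3 = -u*(3*u - v)^2 has shape L^2 M (L != M), so D-series; mu = 8 gives D_8.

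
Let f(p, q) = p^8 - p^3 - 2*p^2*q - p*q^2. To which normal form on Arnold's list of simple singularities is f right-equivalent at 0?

The Hessian of f at 0 has rank 0. Corank 2; j^3 = -p*(p + q)^2 has shape L^2 M (L != M), so D-series; mu = 9 gives D_9.

D9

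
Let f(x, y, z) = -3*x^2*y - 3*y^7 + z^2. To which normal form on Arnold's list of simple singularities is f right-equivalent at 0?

The Hessian of f at 0 has rank 1. Corank 2; j^3 = -3*x^2*y has shape L^2 M (L != M), so D-series; mu = 8 gives D_8.

D_8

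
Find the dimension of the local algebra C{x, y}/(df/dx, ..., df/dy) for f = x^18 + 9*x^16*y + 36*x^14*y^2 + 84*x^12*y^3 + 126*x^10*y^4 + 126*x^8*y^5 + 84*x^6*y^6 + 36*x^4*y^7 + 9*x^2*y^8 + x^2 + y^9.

The Hessian of f at 0 is [[2, 0], [0, 0]] with rank 1, so corank 1. A Groebner basis of the Jacobian ideal J(f) in C{x,y} is {y^8, x}; counting standard monomials gives mu = 8. Corank 1: A-series; mu = 8 gives A_8.

8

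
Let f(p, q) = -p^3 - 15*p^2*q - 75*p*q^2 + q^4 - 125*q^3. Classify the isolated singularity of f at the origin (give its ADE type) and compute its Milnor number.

Type E_6, Milnor number mu = 6.

The Hessian of f at 0 is [[0, 0], [0, 0]] with rank 0, so corank 2. A Groebner basis of the Jacobian ideal J(f) in C{p,q} is {q^3, p^2 + 10*p*q + 25*q^2}; counting standard monomials gives mu = 6. Corank 2; j^3 = -(p + 5*q)^3 is a perfect cube, so E-series; the 4-jet and mu = 6 give E_6.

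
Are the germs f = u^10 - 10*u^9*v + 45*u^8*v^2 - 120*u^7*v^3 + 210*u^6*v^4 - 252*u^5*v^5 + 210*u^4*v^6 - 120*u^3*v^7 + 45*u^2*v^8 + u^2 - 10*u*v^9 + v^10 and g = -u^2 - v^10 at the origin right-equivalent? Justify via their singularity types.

The Hessian of f at 0 has rank 1. Corank 1: A-series; mu = 9 gives A_9. The Hessian of g at 0 has rank 1. Corank 1: A-series; mu = 9 gives A_9. Both have type A_9, hence right-equivalent.

Yes.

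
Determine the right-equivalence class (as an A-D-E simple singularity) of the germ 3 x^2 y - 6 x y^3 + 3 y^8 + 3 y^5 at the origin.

D_9

The Hessian of f at 0 has rank 0. Corank 2; j^3 = 3*x^2*y has shape L^2 M (L != M), so D-series; mu = 9 gives D_9.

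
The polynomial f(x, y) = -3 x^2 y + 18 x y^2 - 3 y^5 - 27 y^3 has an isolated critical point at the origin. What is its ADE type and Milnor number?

Type D_{6}, Milnor number mu = 6.

The Hessian of f at 0 has rank 0. Corank 2; j^3 = -3*y*(x - 3*y)^2 has shape L^2 M (L != M), so D-series; mu = 6 gives D_6.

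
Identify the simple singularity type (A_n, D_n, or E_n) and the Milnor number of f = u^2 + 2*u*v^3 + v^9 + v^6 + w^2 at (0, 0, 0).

Type A_{8}, Milnor number mu = 8.

The Hessian of f at 0 has rank 2. Corank 1: A-series; mu = 8 gives A_8.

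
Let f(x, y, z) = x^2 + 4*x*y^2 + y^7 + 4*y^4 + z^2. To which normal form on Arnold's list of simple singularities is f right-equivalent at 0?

A_{6}

The Hessian of f at 0 has rank 2. Corank 1: A-series; mu = 6 gives A_6.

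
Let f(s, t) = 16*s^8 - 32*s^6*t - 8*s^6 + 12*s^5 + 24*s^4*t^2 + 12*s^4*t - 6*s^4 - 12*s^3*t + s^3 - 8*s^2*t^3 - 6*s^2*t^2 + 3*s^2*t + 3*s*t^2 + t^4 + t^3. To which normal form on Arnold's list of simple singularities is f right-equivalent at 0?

The Hessian of f at 0 is [[0, 0], [0, 0]] with rank 0, so corank 2. A Groebner basis of the Jacobian ideal J(f) in C{s,t} is {s^3 - 3*s^2/4 - 3*s*t/2 - 3*t^2/4, s^2*t + s^2/2 + s*t + t^2/2, -s^2/4 + s*t^2 - s*t/2 - t^2/4, t^3}; counting standard monomials gives mu = 6. Corank 2; j^3 = (s + t)^3 is a perfect cube, so E-series; the 4-jet and mu = 6 give E_6.

E6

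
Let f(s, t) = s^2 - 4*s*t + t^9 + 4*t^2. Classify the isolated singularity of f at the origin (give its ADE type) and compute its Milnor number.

The Hessian of f at 0 has rank 1. Corank 1: A-series; mu = 8 gives A_8.

Type A8, Milnor number mu = 8.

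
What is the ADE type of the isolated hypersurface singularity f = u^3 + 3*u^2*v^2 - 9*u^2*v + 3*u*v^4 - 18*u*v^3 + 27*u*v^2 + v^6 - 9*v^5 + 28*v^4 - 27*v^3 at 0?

The Hessian of f at 0 is [[0, 0], [0, 0]] with rank 0, so corank 2. A Groebner basis of the Jacobian ideal J(f) in C{u,v} is {u^3 + 27*u^2/2 - 81*u*v + 243*v^2/2, u^2*v + 3*u^2 - 18*u*v + 27*v^2, u^2/2 + u*v^2 - 3*u*v + 9*v^2/2, v^3}; counting standard monomials gives mu = 6. Corank 2; j^3 = (u - 3*v)^3 is a perfect cube, so E-series; the 4-jet and mu = 6 give E_6.

E6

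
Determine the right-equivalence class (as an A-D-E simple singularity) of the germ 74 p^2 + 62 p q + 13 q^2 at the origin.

A_{1}

The Hessian of f at 0 is [[148, 62], [62, 26]] with rank 2, so corank 0. A Groebner basis of the Jacobian ideal J(f) in C{p,q} is {p, q}; counting standard monomials gives mu = 1. Corank 0: nondegenerate Morse point, so A_1.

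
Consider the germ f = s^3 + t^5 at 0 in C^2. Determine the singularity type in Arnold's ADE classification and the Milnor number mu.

Type E_{8}, Milnor number mu = 8.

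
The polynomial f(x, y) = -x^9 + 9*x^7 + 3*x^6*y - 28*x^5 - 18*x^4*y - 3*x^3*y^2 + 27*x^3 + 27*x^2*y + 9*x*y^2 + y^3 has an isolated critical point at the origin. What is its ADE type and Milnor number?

Type E_{8}, Milnor number mu = 8.

The Hessian of f at 0 has rank 0. Corank 2; j^3 = (3*x + y)^3 is a perfect cube, so E-series; the 5-jet and mu = 8 give E_8.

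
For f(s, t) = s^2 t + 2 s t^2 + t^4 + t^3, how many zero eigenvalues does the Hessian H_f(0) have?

2

The Hessian at 0 is [[0, 0], [0, 0]] of rank 0; hence corank 2.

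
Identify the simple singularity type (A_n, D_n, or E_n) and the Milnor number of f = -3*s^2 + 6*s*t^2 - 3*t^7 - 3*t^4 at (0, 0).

Type A6, Milnor number mu = 6.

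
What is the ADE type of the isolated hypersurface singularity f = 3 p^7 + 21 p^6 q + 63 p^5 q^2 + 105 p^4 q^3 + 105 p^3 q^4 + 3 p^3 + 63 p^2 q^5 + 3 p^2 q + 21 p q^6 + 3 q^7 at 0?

D_{8}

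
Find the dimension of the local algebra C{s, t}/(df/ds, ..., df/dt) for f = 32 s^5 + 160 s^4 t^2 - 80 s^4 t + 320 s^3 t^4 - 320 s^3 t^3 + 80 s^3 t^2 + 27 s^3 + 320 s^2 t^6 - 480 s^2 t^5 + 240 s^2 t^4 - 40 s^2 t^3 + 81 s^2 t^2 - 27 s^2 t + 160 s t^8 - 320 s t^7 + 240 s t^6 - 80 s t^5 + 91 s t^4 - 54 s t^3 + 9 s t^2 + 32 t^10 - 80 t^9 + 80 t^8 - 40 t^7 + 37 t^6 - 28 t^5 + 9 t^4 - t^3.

The Hessian of f at 0 has rank 0. Corank 2; j^3 = (3*s - t)^3 is a perfect cube, so E-series; the 5-jet and mu = 8 give E_8.

8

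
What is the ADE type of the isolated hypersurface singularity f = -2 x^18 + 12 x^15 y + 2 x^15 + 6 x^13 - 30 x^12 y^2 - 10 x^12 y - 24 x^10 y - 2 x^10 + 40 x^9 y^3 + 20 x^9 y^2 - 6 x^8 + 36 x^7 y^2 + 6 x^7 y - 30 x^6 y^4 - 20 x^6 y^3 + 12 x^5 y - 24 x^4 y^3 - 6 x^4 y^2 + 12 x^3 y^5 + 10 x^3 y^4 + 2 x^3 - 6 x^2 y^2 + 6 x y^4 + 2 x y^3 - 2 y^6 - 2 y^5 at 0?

E_{7}

The Hessian of f at 0 has rank 0. Corank 2; j^3 = 2*x^3 is a perfect cube, so E-series; the 4-jet and mu = 7 give E_7.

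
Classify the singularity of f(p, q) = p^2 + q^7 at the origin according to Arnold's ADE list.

A_6

The Hessian of f at 0 has rank 1. Corank 1: A-series; mu = 6 gives A_6.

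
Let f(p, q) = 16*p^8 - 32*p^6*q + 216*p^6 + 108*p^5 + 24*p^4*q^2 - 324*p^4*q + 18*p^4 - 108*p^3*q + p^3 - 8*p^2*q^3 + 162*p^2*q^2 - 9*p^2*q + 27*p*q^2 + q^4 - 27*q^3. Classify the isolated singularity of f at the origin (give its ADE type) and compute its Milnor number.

The Hessian of f at 0 has rank 0. Corank 2; j^3 = (p - 3*q)^3 is a perfect cube, so E-series; the 4-jet and mu = 6 give E_6.

Type E_{6}, Milnor number mu = 6.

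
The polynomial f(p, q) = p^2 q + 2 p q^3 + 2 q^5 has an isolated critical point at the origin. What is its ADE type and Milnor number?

Type D_6, Milnor number mu = 6.

The Hessian of f at 0 has rank 0. Corank 2; j^3 = p^2*q has shape L^2 M (L != M), so D-series; mu = 6 gives D_6.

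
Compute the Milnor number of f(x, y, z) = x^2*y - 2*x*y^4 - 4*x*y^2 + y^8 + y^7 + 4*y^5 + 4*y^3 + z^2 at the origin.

9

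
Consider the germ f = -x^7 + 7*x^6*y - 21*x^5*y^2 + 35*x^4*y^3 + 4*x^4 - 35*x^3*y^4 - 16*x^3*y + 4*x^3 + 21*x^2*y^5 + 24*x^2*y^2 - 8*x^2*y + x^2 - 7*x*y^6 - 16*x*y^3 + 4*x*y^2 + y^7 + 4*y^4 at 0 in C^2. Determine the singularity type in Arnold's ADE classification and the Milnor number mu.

The Hessian of f at 0 is [[2, 0], [0, 0]] with rank 1, so corank 1. A Groebner basis of the Jacobian ideal J(f) in C{x,y} is {7*x*y/6 - 5*x/24 + y^4 + 2*y^3/3 - 5*y^2/12, x*y^2 - 2*x*y/3 + x/12 - 2*y^3/3 + y^2/6, x^2 - 2*x*y + x/2 + y^2}; counting standard monomials gives mu = 6. Corank 1: A-series; mu = 6 gives A_6.

Type A_6, Milnor number mu = 6.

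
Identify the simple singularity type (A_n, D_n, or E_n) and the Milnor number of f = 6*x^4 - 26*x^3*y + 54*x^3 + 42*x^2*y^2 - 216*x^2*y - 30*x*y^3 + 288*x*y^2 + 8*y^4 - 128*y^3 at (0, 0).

Type E7, Milnor number mu = 7.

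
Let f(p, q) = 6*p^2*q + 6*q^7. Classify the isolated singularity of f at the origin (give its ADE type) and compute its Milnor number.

Type D_{8}, Milnor number mu = 8.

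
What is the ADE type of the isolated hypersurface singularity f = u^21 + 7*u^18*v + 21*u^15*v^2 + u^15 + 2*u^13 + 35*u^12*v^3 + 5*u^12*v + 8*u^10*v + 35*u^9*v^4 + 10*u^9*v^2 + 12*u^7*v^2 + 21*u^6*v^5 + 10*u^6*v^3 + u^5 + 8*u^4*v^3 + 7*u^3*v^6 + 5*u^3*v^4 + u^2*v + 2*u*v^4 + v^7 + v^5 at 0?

D_{6}

The Hessian of f at 0 has rank 0. Corank 2; j^3 = u^2*v has shape L^2 M (L != M), so D-series; mu = 6 gives D_6.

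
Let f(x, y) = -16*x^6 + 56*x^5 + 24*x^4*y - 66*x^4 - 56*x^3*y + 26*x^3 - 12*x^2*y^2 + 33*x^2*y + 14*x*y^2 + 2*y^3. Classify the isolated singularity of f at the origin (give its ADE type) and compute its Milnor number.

Type D_{4}, Milnor number mu = 4.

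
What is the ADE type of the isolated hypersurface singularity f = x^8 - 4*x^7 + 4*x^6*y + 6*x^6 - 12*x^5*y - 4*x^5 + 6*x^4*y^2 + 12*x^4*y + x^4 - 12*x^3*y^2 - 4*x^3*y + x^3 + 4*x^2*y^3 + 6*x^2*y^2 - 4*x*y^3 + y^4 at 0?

E6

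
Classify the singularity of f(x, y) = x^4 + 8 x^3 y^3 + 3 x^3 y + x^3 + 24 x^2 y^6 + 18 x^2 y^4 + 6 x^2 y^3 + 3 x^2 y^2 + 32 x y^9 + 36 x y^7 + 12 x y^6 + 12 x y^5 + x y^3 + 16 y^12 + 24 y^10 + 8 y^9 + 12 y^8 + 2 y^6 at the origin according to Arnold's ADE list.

The Hessian of f at 0 has rank 0. Corank 2; j^3 = x^3 is a perfect cube, so E-series; the 4-jet and mu = 7 give E_7.

E_{7}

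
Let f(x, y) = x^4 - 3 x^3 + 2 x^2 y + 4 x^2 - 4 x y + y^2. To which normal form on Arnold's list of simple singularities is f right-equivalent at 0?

The Hessian of f at 0 is [[8, -4], [-4, 2]] with rank 1, so corank 1. A Groebner basis of the Jacobian ideal J(f) in C{x,y} is {y^2, x - y/2}; counting standard monomials gives mu = 2. Corank 1: A-series; mu = 2 gives A_2.

A_{2}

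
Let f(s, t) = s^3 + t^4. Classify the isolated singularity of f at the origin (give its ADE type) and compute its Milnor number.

Type E_{6}, Milnor number mu = 6.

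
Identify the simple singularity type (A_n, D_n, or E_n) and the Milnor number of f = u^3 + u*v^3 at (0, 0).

The Hessian of f at 0 has rank 0. Corank 2; j^3 = u^3 is a perfect cube, so E-series; the 4-jet and mu = 7 give E_7.

Type E_{7}, Milnor number mu = 7.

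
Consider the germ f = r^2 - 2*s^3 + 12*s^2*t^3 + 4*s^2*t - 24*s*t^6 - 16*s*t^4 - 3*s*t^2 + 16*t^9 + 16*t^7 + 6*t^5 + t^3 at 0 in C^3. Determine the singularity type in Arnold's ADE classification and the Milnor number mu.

The Hessian of f at 0 has rank 1. Corank 2; j^3 = -(s - t)*(2*s^2 - 2*s*t + t^2) splits into three distinct lines over C (the quadratic factor has nonzero discriminant), so D_4.

Type D4, Milnor number mu = 4.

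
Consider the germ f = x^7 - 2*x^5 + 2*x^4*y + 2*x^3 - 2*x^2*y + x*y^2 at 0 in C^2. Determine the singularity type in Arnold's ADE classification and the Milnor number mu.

Type D_{4}, Milnor number mu = 4.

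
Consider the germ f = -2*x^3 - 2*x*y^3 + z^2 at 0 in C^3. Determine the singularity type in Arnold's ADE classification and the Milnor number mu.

Type E7, Milnor number mu = 7.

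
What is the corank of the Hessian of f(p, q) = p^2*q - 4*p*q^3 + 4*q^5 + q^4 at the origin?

2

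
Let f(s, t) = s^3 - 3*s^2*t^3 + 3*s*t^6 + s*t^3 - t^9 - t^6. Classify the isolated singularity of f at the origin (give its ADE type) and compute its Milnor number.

Type E7, Milnor number mu = 7.

The Hessian of f at 0 has rank 0. Corank 2; j^3 = s^3 is a perfect cube, so E-series; the 4-jet and mu = 7 give E_7.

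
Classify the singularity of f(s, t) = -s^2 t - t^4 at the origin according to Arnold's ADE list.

The Hessian of f at 0 is [[0, 0], [0, 0]] with rank 0, so corank 2. A Groebner basis of the Jacobian ideal J(f) in C{s,t} is {s^3, s^2/4 + t^3, s*t}; counting standard monomials gives mu = 5. Corank 2; j^3 = -s^2*t has shape L^2 M (L != M), so D-series; mu = 5 gives D_5.

D_{5}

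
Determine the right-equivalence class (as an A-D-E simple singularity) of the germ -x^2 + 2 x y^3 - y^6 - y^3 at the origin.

A2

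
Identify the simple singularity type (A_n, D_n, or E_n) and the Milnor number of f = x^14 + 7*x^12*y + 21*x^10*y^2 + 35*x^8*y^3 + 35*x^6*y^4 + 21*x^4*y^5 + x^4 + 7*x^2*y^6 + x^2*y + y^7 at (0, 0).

Type D8, Milnor number mu = 8.

The Hessian of f at 0 has rank 0. Corank 2; j^3 = x^2*y has shape L^2 M (L != M), so D-series; mu = 8 gives D_8.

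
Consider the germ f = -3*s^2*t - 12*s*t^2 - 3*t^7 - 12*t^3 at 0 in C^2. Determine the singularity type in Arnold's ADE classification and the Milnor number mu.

Type D8, Milnor number mu = 8.

The Hessian of f at 0 has rank 0. Corank 2; j^3 = -3*t*(s + 2*t)^2 has shape L^2 M (L != M), so D-series; mu = 8 gives D_8.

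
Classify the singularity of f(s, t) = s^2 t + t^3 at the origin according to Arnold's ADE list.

D_4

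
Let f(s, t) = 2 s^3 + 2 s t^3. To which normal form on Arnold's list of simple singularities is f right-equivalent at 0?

E_7

The Hessian of f at 0 has rank 0. Corank 2; j^3 = 2*s^3 is a perfect cube, so E-series; the 4-jet and mu = 7 give E_7.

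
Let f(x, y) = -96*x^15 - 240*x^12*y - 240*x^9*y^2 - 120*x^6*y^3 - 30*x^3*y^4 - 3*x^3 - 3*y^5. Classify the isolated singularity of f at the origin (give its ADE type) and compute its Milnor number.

Type E_8, Milnor number mu = 8.

The Hessian of f at 0 is [[0, 0], [0, 0]] with rank 0, so corank 2. A Groebner basis of the Jacobian ideal J(f) in C{x,y} is {y^4, x^2}; counting standard monomials gives mu = 8. Corank 2; j^3 = -3*x^3 is a perfect cube, so E-series; the 5-jet and mu = 8 give E_8.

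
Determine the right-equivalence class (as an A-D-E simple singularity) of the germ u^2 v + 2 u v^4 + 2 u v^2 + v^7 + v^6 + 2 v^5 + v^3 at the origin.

D_{7}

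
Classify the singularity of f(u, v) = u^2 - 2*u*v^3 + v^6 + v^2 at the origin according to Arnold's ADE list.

A1

The Hessian of f at 0 is [[2, 0], [0, 2]] with rank 2, so corank 0. A Groebner basis of the Jacobian ideal J(f) in C{u,v} is {u, v}; counting standard monomials gives mu = 1. Corank 0: nondegenerate Morse point, so A_1.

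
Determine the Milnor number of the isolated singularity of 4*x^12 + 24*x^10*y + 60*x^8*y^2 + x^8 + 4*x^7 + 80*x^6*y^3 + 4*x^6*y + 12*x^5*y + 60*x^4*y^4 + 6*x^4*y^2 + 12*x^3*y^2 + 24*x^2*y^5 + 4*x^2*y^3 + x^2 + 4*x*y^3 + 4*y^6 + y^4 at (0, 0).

The Hessian of f at 0 has rank 1. Corank 1: A-series; mu = 3 gives A_3.

3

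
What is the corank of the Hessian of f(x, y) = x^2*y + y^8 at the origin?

Hessian at 0 has rank 0.

2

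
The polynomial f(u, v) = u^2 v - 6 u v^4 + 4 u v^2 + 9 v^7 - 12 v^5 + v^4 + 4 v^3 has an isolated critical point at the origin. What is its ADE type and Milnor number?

Type D5, Milnor number mu = 5.

The Hessian of f at 0 has rank 0. Corank 2; j^3 = v*(u + 2*v)^2 has shape L^2 M (L != M), so D-series; mu = 5 gives D_5.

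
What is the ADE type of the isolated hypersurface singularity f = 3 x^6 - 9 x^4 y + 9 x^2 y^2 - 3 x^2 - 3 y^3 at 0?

A_{2}

The Hessian of f at 0 is [[-6, 0], [0, 0]] with rank 1, so corank 1. A Groebner basis of the Jacobian ideal J(f) in C{x,y} is {y^2, x}; counting standard monomials gives mu = 2. Corank 1: A-series; mu = 2 gives A_2.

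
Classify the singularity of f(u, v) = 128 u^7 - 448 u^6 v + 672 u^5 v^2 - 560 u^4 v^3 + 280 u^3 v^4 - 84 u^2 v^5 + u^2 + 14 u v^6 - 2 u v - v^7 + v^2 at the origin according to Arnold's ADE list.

The Hessian of f at 0 is [[2, -2], [-2, 2]] with rank 1, so corank 1. A Groebner basis of the Jacobian ideal J(f) in C{u,v} is {v^6, u - v}; counting standard monomials gives mu = 6. Corank 1: A-series; mu = 6 gives A_6.

A6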